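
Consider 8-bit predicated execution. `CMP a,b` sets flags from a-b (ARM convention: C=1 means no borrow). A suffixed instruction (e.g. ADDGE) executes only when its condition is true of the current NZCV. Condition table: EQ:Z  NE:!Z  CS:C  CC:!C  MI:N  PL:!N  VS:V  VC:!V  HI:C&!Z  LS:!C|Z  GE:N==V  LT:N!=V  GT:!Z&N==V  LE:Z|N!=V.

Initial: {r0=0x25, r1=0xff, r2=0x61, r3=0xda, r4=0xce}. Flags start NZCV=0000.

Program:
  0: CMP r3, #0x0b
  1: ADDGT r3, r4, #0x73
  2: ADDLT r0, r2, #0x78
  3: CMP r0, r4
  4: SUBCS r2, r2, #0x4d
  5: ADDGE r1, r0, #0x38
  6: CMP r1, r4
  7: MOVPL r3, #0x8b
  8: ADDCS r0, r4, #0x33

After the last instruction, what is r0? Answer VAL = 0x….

[0] flags=1010 → (cmp)
[1] flags=1010 GT?F → skip
[2] flags=1010 LT?T → r0=0xd9
[3] flags=0010 → (cmp)
[4] flags=0010 CS?T → r2=0x14
[5] flags=0010 GE?T → r1=0x11
[6] flags=0000 → (cmp)
[7] flags=0000 PL?T → r3=0x8b
[8] flags=0000 CS?F → skip

VAL = 0xd9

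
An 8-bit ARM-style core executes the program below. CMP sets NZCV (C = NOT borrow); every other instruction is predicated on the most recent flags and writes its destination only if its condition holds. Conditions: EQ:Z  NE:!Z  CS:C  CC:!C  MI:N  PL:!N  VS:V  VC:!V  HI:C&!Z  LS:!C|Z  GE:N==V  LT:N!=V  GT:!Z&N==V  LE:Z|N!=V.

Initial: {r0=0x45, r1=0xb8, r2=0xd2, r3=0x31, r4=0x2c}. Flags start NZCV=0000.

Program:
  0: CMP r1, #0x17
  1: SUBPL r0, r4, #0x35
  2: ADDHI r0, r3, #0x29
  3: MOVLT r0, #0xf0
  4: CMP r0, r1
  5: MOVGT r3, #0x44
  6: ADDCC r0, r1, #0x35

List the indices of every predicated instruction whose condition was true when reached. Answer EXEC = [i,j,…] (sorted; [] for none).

0: ✓ CMP  NZCV=1010
1: · SUBPL
2: ✓ ADDHI  r0←0x5a
3: ✓ MOVLT  r0←0xf0
4: ✓ CMP  NZCV=0010
5: ✓ MOVGT  r3←0x44
6: · ADDCC

EXEC = [2,3,5]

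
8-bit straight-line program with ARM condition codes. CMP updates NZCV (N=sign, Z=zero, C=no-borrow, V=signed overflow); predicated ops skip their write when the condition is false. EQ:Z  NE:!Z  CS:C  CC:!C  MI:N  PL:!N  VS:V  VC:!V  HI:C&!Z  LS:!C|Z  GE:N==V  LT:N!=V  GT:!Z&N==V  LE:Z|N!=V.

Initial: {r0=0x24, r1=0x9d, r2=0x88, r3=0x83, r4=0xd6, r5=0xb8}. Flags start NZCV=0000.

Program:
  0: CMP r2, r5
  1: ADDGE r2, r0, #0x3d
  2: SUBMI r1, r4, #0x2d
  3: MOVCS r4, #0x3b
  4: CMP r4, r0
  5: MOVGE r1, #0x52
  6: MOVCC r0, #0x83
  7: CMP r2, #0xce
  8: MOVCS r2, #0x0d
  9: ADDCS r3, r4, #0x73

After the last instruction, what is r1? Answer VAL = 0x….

VAL = 0xa9

[0] flags=1000 → (cmp)
[1] flags=1000 GE?F → skip
[2] flags=1000 MI?T → r1=0xa9
[3] flags=1000 CS?F → skip
[4] flags=1010 → (cmp)
[5] flags=1010 GE?F → skip
[6] flags=1010 CC?F → skip
[7] flags=1000 → (cmp)
[8] flags=1000 CS?F → skip
[9] flags=1000 CS?F → skip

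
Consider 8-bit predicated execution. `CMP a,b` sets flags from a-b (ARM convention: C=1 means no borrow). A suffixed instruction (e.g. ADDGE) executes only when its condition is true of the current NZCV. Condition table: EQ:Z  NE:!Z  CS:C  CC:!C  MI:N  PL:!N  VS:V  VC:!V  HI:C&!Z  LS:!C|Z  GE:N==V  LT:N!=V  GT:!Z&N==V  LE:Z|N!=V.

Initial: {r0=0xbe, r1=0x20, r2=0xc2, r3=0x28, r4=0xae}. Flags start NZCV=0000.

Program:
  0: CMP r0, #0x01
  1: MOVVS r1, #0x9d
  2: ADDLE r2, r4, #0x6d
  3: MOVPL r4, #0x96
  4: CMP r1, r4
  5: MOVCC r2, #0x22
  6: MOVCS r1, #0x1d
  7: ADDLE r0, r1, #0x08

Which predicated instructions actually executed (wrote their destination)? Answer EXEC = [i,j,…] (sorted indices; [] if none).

0: ✓ CMP  NZCV=1010
1: · MOVVS
2: ✓ ADDLE  r2←0x1b
3: · MOVPL
4: ✓ CMP  NZCV=0000
5: ✓ MOVCC  r2←0x22
6: · MOVCS
7: · ADDLE

EXEC = [2,5]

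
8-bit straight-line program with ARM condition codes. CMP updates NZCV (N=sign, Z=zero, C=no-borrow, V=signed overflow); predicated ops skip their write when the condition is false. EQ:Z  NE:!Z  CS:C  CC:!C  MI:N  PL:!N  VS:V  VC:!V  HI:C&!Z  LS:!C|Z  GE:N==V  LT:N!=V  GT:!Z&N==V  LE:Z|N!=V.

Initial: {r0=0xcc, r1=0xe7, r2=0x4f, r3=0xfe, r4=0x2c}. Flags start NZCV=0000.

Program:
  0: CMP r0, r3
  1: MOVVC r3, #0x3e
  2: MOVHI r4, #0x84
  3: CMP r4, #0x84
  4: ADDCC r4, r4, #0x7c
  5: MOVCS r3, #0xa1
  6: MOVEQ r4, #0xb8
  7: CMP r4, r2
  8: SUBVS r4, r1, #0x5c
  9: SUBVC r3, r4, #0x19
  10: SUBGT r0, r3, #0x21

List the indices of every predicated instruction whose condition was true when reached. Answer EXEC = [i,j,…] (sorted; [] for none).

EXEC = [1,4,8]

0: ✓ CMP  NZCV=1000
1: ✓ MOVVC  r3←0x3e
2: · MOVHI
3: ✓ CMP  NZCV=1001
4: ✓ ADDCC  r4←0xa8
5: · MOVCS
6: · MOVEQ
7: ✓ CMP  NZCV=0011
8: ✓ SUBVS  r4←0x8b
9: · SUBVC
10: · SUBGT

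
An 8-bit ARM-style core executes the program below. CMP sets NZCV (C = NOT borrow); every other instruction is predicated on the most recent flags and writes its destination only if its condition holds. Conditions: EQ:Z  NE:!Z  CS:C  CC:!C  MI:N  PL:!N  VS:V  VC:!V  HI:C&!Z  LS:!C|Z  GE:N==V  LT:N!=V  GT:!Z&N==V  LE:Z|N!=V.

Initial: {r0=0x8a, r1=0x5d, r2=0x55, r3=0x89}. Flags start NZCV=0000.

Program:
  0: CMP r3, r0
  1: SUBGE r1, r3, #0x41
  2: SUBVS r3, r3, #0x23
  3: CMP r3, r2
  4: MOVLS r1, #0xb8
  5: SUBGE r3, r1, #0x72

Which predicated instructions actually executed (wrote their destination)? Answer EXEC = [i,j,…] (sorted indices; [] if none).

EXEC = []

[0] flags=1000 → (cmp)
[1] flags=1000 GE?F → skip
[2] flags=1000 VS?F → skip
[3] flags=0011 → (cmp)
[4] flags=0011 LS?F → skip
[5] flags=0011 GE?F → skip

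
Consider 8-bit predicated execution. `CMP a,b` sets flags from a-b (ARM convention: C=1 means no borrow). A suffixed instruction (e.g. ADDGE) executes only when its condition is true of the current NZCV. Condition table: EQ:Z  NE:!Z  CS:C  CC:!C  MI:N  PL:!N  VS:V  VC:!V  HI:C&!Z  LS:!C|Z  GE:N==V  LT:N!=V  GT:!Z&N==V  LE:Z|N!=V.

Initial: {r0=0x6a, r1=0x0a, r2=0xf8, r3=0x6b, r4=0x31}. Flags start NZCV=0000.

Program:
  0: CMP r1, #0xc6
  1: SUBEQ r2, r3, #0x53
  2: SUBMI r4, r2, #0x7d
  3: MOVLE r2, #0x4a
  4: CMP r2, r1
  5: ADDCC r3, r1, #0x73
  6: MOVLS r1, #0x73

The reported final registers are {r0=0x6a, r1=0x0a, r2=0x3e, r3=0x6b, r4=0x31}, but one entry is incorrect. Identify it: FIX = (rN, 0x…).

[0] flags=0000 → (cmp)
[1] flags=0000 EQ?F → skip
[2] flags=0000 MI?F → skip
[3] flags=0000 LE?F → skip
[4] flags=1010 → (cmp)
[5] flags=1010 CC?F → skip
[6] flags=1010 LS?F → skip

FIX = (r2, 0xf8)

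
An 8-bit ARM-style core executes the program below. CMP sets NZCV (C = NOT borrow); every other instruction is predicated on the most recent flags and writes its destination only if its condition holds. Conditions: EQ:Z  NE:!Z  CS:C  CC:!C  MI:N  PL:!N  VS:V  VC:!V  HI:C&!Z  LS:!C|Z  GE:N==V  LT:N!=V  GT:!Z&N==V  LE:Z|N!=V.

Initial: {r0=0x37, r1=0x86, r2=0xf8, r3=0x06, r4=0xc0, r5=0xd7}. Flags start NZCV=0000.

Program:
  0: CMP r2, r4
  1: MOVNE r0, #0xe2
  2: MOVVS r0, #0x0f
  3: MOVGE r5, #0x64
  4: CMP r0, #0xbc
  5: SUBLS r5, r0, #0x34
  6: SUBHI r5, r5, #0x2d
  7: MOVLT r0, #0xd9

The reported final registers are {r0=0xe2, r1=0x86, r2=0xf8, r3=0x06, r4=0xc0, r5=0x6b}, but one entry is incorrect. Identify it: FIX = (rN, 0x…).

FIX = (r5, 0x37)

[0] flags=0010 → (cmp)
[1] flags=0010 NE?T → r0=0xe2
[2] flags=0010 VS?F → skip
[3] flags=0010 GE?T → r5=0x64
[4] flags=0010 → (cmp)
[5] flags=0010 LS?F → skip
[6] flags=0010 HI?T → r5=0x37
[7] flags=0010 LT?F → skip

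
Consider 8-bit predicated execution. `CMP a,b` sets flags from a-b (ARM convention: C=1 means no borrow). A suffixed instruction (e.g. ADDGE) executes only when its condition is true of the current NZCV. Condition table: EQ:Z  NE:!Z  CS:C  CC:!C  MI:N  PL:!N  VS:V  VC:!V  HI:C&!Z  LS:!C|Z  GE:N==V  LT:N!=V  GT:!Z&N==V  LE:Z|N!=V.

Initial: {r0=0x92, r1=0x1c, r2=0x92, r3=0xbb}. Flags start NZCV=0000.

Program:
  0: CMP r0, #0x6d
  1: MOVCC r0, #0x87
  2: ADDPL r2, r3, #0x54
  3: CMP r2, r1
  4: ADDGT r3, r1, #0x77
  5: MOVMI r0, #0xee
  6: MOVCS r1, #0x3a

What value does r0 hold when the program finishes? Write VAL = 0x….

VAL = 0xee

[0] flags=0011 → (cmp)
[1] flags=0011 CC?F → skip
[2] flags=0011 PL?T → r2=0x0f
[3] flags=1000 → (cmp)
[4] flags=1000 GT?F → skip
[5] flags=1000 MI?T → r0=0xee
[6] flags=1000 CS?F → skip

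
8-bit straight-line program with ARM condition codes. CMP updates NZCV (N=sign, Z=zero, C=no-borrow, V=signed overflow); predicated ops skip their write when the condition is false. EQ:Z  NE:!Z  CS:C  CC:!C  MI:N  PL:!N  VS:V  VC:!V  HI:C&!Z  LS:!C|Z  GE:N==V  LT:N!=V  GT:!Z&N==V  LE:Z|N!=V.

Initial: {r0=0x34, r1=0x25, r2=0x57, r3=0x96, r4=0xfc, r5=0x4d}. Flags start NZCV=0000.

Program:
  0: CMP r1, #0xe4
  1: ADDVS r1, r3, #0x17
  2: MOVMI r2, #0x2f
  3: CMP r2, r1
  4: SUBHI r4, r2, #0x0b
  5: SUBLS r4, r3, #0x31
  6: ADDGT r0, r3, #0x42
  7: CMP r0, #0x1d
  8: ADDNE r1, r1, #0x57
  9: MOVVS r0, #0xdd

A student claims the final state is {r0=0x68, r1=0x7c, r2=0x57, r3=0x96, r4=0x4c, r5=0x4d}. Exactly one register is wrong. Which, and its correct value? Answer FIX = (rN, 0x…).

FIX = (r0, 0xd8)

0: ✓ CMP  NZCV=0000
1: · ADDVS
2: · MOVMI
3: ✓ CMP  NZCV=0010
4: ✓ SUBHI  r4←0x4c
5: · SUBLS
6: ✓ ADDGT  r0←0xd8
7: ✓ CMP  NZCV=1010
8: ✓ ADDNE  r1←0x7c
9: · MOVVS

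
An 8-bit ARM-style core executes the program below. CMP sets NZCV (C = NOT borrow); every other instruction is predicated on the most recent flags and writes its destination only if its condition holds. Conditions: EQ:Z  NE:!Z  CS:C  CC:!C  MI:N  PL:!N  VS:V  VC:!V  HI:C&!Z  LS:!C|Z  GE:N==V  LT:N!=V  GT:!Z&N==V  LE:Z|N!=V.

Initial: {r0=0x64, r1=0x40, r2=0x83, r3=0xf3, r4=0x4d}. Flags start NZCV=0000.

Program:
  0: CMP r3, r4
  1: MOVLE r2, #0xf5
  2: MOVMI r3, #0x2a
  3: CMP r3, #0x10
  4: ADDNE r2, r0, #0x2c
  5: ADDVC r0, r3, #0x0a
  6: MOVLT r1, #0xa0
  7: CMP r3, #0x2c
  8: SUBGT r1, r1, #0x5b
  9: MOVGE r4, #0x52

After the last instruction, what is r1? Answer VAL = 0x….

[0] flags=1010 → (cmp)
[1] flags=1010 LE?T → r2=0xf5
[2] flags=1010 MI?T → r3=0x2a
[3] flags=0010 → (cmp)
[4] flags=0010 NE?T → r2=0x90
[5] flags=0010 VC?T → r0=0x34
[6] flags=0010 LT?F → skip
[7] flags=1000 → (cmp)
[8] flags=1000 GT?F → skip
[9] flags=1000 GE?F → skip

VAL = 0x40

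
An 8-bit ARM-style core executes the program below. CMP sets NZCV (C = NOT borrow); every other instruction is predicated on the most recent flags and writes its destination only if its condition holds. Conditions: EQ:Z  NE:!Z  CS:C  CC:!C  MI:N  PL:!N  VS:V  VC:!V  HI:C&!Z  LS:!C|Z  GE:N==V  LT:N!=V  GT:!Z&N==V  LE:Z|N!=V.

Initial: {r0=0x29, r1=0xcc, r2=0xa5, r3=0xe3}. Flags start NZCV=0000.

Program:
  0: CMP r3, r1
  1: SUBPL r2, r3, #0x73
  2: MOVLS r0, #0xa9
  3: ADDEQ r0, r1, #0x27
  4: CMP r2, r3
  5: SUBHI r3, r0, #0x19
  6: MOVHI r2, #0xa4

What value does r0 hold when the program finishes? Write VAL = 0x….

[0] flags=0010 → (cmp)
[1] flags=0010 PL?T → r2=0x70
[2] flags=0010 LS?F → skip
[3] flags=0010 EQ?F → skip
[4] flags=1001 → (cmp)
[5] flags=1001 HI?F → skip
[6] flags=1001 HI?F → skip

VAL = 0x29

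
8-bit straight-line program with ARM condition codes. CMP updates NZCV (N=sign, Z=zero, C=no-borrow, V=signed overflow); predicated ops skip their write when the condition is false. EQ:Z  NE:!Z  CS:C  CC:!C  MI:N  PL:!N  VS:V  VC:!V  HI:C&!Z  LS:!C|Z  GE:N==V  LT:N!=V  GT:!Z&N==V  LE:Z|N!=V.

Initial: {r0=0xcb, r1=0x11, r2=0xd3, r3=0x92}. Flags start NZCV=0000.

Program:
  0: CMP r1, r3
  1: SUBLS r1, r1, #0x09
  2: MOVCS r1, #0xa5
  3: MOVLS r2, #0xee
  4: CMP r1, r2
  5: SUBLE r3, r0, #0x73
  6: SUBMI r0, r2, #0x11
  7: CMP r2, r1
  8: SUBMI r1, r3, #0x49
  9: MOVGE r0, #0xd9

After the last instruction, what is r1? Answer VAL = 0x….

0: ✓ CMP  NZCV=0000
1: ✓ SUBLS  r1←0x08
2: · MOVCS
3: ✓ MOVLS  r2←0xee
4: ✓ CMP  NZCV=0000
5: · SUBLE
6: · SUBMI
7: ✓ CMP  NZCV=1010
8: ✓ SUBMI  r1←0x49
9: · MOVGE

VAL = 0x49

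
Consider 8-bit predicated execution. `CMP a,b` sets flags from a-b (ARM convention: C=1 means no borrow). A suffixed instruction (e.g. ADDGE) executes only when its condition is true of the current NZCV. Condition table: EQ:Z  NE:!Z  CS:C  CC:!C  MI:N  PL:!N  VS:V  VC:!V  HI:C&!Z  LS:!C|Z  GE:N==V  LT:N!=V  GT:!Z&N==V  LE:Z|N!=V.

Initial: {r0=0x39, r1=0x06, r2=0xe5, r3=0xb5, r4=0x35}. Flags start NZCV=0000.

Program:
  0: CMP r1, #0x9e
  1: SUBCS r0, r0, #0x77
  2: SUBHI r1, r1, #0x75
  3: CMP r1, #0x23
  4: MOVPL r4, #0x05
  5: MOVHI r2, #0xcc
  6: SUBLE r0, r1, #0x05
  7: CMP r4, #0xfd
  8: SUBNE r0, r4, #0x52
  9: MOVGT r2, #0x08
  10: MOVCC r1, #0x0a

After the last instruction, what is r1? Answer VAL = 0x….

VAL = 0x0a

0: ✓ CMP  NZCV=0000
1: · SUBCS
2: · SUBHI
3: ✓ CMP  NZCV=1000
4: · MOVPL
5: · MOVHI
6: ✓ SUBLE  r0←0x01
7: ✓ CMP  NZCV=0000
8: ✓ SUBNE  r0←0xe3
9: ✓ MOVGT  r2←0x08
10: ✓ MOVCC  r1←0x0a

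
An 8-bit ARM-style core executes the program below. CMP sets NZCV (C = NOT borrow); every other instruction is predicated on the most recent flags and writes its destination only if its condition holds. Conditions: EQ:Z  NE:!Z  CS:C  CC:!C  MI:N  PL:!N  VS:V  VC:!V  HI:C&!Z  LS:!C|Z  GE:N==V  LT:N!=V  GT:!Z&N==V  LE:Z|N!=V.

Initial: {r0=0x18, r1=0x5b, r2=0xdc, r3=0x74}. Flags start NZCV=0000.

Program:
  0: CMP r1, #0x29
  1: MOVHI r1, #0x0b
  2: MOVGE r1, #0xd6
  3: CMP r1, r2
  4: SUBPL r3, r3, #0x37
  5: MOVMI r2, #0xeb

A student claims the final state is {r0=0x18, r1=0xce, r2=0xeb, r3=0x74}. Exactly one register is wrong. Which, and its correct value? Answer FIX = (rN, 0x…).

FIX = (r1, 0xd6)

0: ✓ CMP  NZCV=0010
1: ✓ MOVHI  r1←0x0b
2: ✓ MOVGE  r1←0xd6
3: ✓ CMP  NZCV=1000
4: · SUBPL
5: ✓ MOVMI  r2←0xeb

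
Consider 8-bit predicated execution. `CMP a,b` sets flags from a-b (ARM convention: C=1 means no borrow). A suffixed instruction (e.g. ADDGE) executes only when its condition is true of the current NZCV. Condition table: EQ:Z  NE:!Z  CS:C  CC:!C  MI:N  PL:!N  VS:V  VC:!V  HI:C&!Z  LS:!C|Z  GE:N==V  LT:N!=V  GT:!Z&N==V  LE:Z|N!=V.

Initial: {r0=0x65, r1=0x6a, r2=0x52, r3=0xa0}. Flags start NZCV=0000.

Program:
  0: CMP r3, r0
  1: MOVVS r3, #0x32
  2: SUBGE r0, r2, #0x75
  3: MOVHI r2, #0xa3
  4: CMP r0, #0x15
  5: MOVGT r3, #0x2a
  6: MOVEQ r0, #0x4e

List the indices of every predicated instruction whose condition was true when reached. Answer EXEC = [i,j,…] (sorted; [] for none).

[0] flags=0011 → (cmp)
[1] flags=0011 VS?T → r3=0x32
[2] flags=0011 GE?F → skip
[3] flags=0011 HI?T → r2=0xa3
[4] flags=0010 → (cmp)
[5] flags=0010 GT?T → r3=0x2a
[6] flags=0010 EQ?F → skip

EXEC = [1,3,5]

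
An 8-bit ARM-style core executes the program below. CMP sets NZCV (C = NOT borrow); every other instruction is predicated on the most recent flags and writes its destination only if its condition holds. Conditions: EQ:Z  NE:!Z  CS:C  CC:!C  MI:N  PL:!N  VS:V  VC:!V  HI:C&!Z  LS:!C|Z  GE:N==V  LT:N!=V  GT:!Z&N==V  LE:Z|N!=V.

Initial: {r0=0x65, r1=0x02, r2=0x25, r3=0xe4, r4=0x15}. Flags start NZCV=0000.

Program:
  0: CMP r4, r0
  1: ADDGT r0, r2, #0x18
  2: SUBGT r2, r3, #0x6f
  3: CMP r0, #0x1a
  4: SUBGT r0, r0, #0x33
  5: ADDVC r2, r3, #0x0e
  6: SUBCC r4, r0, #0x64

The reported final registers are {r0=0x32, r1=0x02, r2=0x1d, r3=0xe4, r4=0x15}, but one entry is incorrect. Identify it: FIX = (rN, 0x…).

[0] flags=1000 → (cmp)
[1] flags=1000 GT?F → skip
[2] flags=1000 GT?F → skip
[3] flags=0010 → (cmp)
[4] flags=0010 GT?T → r0=0x32
[5] flags=0010 VC?T → r2=0xf2
[6] flags=0010 CC?F → skip

FIX = (r2, 0xf2)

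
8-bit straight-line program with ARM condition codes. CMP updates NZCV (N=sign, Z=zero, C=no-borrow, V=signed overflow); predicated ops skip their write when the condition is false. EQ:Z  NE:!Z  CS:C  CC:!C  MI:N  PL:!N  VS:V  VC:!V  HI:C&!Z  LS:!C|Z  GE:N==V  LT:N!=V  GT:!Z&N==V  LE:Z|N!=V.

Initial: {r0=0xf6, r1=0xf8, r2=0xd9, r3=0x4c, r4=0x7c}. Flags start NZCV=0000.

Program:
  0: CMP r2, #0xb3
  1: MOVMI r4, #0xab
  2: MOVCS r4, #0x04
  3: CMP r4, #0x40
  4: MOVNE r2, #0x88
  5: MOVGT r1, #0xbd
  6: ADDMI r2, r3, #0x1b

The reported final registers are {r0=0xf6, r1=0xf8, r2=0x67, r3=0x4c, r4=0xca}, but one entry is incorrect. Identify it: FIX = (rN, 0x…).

FIX = (r4, 0x04)

0: ✓ CMP  NZCV=0010
1: · MOVMI
2: ✓ MOVCS  r4←0x04
3: ✓ CMP  NZCV=1000
4: ✓ MOVNE  r2←0x88
5: · MOVGT
6: ✓ ADDMI  r2←0x67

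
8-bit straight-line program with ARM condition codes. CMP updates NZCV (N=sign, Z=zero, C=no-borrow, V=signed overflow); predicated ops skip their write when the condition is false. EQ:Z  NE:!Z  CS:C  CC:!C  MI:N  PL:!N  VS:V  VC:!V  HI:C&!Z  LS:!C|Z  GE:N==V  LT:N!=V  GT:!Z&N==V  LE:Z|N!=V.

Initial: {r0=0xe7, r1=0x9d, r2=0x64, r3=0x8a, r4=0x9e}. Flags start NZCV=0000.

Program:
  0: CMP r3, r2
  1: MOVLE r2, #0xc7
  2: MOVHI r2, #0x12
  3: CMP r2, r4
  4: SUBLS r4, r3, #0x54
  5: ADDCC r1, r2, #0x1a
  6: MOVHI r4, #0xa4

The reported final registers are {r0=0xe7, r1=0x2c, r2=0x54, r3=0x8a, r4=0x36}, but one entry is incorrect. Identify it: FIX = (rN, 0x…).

FIX = (r2, 0x12)

0: ✓ CMP  NZCV=0011
1: ✓ MOVLE  r2←0xc7
2: ✓ MOVHI  r2←0x12
3: ✓ CMP  NZCV=0000
4: ✓ SUBLS  r4←0x36
5: ✓ ADDCC  r1←0x2c
6: · MOVHI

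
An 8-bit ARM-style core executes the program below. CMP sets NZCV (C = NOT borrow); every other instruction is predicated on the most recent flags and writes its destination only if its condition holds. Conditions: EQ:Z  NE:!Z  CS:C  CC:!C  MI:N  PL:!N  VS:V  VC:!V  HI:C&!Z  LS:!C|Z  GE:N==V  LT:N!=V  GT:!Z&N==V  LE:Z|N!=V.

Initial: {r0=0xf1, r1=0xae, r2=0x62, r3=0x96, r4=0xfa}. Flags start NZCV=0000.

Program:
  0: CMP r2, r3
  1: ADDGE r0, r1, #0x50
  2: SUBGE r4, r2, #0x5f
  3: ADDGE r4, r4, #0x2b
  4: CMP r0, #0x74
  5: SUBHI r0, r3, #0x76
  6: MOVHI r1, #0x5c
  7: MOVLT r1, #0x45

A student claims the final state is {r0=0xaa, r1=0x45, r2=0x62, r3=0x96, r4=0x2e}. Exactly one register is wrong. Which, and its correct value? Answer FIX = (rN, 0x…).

FIX = (r0, 0x20)

[0] flags=1001 → (cmp)
[1] flags=1001 GE?T → r0=0xfe
[2] flags=1001 GE?T → r4=0x03
[3] flags=1001 GE?T → r4=0x2e
[4] flags=1010 → (cmp)
[5] flags=1010 HI?T → r0=0x20
[6] flags=1010 HI?T → r1=0x5c
[7] flags=1010 LT?T → r1=0x45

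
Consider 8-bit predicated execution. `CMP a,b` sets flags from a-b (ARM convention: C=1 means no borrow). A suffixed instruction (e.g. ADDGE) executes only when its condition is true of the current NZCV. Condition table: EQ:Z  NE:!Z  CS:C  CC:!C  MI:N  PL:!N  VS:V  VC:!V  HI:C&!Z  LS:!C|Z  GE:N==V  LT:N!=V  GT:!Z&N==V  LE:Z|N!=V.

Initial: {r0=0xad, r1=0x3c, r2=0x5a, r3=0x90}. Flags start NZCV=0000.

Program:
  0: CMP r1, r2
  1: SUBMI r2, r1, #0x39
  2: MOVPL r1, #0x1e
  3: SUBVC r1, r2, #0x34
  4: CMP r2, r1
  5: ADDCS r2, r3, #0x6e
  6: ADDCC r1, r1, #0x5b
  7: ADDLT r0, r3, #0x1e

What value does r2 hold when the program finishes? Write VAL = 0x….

0: ✓ CMP  NZCV=1000
1: ✓ SUBMI  r2←0x03
2: · MOVPL
3: ✓ SUBVC  r1←0xcf
4: ✓ CMP  NZCV=0000
5: · ADDCS
6: ✓ ADDCC  r1←0x2a
7: · ADDLT

VAL = 0x03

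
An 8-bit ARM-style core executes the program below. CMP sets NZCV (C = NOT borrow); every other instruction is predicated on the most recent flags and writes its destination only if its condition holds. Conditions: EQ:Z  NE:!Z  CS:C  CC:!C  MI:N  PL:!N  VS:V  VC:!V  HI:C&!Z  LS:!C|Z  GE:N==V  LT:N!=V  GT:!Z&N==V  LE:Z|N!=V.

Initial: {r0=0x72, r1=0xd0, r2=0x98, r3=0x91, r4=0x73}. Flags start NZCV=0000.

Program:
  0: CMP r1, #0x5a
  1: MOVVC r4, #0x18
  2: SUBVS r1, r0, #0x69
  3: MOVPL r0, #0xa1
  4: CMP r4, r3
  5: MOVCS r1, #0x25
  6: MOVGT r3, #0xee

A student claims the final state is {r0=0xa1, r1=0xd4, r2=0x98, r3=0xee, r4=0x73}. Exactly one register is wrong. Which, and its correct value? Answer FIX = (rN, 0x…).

0: ✓ CMP  NZCV=0011
1: · MOVVC
2: ✓ SUBVS  r1←0x09
3: ✓ MOVPL  r0←0xa1
4: ✓ CMP  NZCV=1001
5: · MOVCS
6: ✓ MOVGT  r3←0xee

FIX = (r1, 0x09)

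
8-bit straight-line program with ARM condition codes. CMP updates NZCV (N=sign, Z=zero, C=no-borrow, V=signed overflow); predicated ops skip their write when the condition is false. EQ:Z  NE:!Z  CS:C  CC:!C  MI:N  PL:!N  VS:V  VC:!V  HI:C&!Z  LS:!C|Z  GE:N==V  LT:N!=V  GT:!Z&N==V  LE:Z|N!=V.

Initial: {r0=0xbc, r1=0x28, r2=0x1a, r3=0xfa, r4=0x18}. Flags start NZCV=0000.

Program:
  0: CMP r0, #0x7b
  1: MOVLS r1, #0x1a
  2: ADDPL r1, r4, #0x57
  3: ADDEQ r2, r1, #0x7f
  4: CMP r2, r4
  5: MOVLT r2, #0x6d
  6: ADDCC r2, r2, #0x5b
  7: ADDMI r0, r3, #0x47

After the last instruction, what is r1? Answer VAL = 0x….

0: ✓ CMP  NZCV=0011
1: · MOVLS
2: ✓ ADDPL  r1←0x6f
3: · ADDEQ
4: ✓ CMP  NZCV=0010
5: · MOVLT
6: · ADDCC
7: · ADDMI

VAL = 0x6f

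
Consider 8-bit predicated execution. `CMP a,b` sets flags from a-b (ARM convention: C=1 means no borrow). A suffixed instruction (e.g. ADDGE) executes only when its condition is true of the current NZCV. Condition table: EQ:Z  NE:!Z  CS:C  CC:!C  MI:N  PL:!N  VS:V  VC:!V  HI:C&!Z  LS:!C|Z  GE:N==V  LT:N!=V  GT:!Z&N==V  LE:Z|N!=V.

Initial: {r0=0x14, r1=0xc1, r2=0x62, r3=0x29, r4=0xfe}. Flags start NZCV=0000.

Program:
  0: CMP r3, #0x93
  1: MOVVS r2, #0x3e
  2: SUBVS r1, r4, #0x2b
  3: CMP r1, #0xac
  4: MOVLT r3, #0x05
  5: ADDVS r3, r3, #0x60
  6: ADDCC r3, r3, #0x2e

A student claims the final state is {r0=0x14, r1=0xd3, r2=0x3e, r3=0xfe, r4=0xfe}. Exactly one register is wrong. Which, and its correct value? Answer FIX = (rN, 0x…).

FIX = (r3, 0x29)

[0] flags=1001 → (cmp)
[1] flags=1001 VS?T → r2=0x3e
[2] flags=1001 VS?T → r1=0xd3
[3] flags=0010 → (cmp)
[4] flags=0010 LT?F → skip
[5] flags=0010 VS?F → skip
[6] flags=0010 CC?F → skip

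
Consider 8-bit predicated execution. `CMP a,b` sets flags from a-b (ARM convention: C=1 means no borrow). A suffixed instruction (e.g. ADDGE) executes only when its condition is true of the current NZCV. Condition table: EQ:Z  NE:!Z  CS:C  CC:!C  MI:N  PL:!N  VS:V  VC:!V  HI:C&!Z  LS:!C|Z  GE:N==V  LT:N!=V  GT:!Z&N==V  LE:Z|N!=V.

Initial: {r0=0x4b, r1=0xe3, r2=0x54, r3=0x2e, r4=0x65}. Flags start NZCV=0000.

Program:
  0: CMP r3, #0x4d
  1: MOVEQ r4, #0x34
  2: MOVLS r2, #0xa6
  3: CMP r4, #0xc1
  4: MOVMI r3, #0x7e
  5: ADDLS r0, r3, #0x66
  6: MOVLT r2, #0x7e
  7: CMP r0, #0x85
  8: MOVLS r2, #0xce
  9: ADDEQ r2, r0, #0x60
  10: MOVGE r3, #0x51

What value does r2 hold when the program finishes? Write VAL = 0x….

VAL = 0xa6

0: ✓ CMP  NZCV=1000
1: · MOVEQ
2: ✓ MOVLS  r2←0xa6
3: ✓ CMP  NZCV=1001
4: ✓ MOVMI  r3←0x7e
5: ✓ ADDLS  r0←0xe4
6: · MOVLT
7: ✓ CMP  NZCV=0010
8: · MOVLS
9: · ADDEQ
10: ✓ MOVGE  r3←0x51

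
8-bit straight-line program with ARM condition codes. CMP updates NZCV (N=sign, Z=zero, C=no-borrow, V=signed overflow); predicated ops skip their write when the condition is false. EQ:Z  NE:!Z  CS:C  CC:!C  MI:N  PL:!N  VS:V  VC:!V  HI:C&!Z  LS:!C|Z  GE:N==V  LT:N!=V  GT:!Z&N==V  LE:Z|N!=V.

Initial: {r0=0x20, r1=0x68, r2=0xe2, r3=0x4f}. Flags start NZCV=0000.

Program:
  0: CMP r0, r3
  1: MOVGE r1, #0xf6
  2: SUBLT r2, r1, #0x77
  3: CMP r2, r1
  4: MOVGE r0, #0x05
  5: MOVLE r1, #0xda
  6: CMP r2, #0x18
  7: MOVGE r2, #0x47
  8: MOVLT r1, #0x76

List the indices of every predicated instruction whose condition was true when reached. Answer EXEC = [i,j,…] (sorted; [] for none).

EXEC = [2,5,8]

[0] flags=1000 → (cmp)
[1] flags=1000 GE?F → skip
[2] flags=1000 LT?T → r2=0xf1
[3] flags=1010 → (cmp)
[4] flags=1010 GE?F → skip
[5] flags=1010 LE?T → r1=0xda
[6] flags=1010 → (cmp)
[7] flags=1010 GE?F → skip
[8] flags=1010 LT?T → r1=0x76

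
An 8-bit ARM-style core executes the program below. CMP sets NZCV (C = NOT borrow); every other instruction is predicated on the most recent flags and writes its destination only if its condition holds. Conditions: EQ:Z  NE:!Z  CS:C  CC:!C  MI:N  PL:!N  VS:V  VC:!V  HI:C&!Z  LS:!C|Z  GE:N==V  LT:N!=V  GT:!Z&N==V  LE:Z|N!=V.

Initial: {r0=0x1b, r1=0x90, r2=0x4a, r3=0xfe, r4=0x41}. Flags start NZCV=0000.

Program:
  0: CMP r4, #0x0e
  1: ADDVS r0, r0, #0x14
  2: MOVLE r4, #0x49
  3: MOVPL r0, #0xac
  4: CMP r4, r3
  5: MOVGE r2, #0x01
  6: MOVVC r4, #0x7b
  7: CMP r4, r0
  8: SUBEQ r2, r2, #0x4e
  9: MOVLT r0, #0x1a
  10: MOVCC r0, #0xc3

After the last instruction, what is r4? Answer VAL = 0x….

VAL = 0x7b

0: ✓ CMP  NZCV=0010
1: · ADDVS
2: · MOVLE
3: ✓ MOVPL  r0←0xac
4: ✓ CMP  NZCV=0000
5: ✓ MOVGE  r2←0x01
6: ✓ MOVVC  r4←0x7b
7: ✓ CMP  NZCV=1001
8: · SUBEQ
9: · MOVLT
10: ✓ MOVCC  r0←0xc3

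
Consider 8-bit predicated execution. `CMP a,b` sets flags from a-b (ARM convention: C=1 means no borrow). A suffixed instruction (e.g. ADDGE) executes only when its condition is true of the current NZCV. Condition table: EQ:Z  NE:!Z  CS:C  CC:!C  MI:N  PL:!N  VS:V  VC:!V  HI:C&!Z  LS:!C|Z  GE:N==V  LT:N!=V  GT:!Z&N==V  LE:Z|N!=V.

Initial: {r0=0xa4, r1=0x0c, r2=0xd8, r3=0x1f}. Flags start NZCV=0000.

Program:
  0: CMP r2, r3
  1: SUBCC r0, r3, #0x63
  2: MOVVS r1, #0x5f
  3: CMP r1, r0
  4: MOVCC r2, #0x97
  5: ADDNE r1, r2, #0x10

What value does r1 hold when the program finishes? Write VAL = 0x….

VAL = 0xa7

0: ✓ CMP  NZCV=1010
1: · SUBCC
2: · MOVVS
3: ✓ CMP  NZCV=0000
4: ✓ MOVCC  r2←0x97
5: ✓ ADDNE  r1←0xa7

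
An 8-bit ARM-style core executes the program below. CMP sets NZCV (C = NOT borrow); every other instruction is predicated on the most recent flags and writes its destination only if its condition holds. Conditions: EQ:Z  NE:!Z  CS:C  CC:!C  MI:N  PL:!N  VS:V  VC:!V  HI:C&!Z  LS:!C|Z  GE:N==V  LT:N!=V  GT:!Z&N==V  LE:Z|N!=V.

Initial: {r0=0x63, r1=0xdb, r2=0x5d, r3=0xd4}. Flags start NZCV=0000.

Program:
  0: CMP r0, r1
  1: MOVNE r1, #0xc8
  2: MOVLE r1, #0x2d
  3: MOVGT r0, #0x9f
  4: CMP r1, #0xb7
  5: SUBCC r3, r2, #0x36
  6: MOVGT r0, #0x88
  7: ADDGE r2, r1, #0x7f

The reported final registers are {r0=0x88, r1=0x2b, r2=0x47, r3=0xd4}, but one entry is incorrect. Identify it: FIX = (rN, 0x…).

FIX = (r1, 0xc8)

0: ✓ CMP  NZCV=1001
1: ✓ MOVNE  r1←0xc8
2: · MOVLE
3: ✓ MOVGT  r0←0x9f
4: ✓ CMP  NZCV=0010
5: · SUBCC
6: ✓ MOVGT  r0←0x88
7: ✓ ADDGE  r2←0x47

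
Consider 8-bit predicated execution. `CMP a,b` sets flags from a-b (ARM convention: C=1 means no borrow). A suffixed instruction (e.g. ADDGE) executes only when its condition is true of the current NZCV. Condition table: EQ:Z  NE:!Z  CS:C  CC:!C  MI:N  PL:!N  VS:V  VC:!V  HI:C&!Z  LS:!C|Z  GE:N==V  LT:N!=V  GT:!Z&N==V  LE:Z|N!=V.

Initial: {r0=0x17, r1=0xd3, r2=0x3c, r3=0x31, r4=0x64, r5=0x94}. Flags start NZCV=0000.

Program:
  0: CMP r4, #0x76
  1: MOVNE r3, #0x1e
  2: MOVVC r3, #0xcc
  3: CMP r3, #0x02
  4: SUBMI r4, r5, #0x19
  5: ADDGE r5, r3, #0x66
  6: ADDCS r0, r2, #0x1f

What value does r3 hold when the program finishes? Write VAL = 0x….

VAL = 0xcc

[0] flags=1000 → (cmp)
[1] flags=1000 NE?T → r3=0x1e
[2] flags=1000 VC?T → r3=0xcc
[3] flags=1010 → (cmp)
[4] flags=1010 MI?T → r4=0x7b
[5] flags=1010 GE?F → skip
[6] flags=1010 CS?T → r0=0x5b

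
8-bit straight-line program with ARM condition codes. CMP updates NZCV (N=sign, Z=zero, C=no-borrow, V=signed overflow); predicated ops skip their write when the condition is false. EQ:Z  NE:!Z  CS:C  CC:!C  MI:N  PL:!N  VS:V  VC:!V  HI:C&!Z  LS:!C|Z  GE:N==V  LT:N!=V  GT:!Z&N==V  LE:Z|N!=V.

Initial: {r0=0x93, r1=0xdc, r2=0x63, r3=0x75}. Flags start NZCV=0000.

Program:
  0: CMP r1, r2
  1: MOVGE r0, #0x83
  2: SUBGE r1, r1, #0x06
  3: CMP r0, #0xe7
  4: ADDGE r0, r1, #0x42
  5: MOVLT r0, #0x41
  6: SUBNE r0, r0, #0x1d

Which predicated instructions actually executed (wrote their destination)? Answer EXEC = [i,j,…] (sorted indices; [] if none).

EXEC = [5,6]

[0] flags=0011 → (cmp)
[1] flags=0011 GE?F → skip
[2] flags=0011 GE?F → skip
[3] flags=1000 → (cmp)
[4] flags=1000 GE?F → skip
[5] flags=1000 LT?T → r0=0x41
[6] flags=1000 NE?T → r0=0x24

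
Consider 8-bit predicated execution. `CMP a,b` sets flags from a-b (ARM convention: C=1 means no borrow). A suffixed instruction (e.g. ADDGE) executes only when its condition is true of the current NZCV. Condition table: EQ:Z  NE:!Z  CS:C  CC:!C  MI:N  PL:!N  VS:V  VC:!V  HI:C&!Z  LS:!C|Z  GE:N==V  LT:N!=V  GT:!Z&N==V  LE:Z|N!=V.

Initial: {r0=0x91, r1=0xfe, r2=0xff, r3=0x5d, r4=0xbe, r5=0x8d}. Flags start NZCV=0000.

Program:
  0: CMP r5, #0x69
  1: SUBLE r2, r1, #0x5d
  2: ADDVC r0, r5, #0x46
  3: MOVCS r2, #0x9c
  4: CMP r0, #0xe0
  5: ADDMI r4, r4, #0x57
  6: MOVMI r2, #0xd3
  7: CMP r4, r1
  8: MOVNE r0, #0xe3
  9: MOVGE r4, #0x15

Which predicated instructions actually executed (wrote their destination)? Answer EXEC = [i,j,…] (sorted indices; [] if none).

EXEC = [1,3,5,6,8,9]

[0] flags=0011 → (cmp)
[1] flags=0011 LE?T → r2=0xa1
[2] flags=0011 VC?F → skip
[3] flags=0011 CS?T → r2=0x9c
[4] flags=1000 → (cmp)
[5] flags=1000 MI?T → r4=0x15
[6] flags=1000 MI?T → r2=0xd3
[7] flags=0000 → (cmp)
[8] flags=0000 NE?T → r0=0xe3
[9] flags=0000 GE?T → r4=0x15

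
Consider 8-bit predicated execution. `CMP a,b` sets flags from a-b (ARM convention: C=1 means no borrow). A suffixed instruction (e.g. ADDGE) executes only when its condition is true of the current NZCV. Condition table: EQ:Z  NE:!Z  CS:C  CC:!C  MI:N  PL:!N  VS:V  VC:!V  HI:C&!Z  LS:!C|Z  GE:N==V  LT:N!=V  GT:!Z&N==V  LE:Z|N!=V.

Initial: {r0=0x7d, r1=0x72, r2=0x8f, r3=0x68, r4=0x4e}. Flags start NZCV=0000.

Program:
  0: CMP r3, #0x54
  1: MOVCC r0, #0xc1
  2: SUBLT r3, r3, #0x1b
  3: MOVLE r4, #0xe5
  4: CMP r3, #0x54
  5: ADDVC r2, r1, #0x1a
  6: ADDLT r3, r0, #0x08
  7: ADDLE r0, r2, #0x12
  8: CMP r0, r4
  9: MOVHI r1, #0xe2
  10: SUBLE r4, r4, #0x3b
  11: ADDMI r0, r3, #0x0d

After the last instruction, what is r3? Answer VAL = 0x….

VAL = 0x68

[0] flags=0010 → (cmp)
[1] flags=0010 CC?F → skip
[2] flags=0010 LT?F → skip
[3] flags=0010 LE?F → skip
[4] flags=0010 → (cmp)
[5] flags=0010 VC?T → r2=0x8c
[6] flags=0010 LT?F → skip
[7] flags=0010 LE?F → skip
[8] flags=0010 → (cmp)
[9] flags=0010 HI?T → r1=0xe2
[10] flags=0010 LE?F → skip
[11] flags=0010 MI?F → skip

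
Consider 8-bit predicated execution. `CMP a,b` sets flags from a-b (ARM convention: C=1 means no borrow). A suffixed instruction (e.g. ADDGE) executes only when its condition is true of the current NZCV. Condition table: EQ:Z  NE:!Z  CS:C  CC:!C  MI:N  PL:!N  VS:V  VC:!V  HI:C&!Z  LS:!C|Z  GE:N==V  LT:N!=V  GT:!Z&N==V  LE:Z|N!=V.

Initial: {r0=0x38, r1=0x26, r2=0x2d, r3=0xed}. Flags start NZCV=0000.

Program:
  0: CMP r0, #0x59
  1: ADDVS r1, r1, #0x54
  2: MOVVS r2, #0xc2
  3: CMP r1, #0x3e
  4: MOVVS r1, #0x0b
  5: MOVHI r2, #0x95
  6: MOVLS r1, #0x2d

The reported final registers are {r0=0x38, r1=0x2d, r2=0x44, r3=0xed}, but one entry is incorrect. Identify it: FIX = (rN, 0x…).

FIX = (r2, 0x2d)

0: ✓ CMP  NZCV=1000
1: · ADDVS
2: · MOVVS
3: ✓ CMP  NZCV=1000
4: · MOVVS
5: · MOVHI
6: ✓ MOVLS  r1←0x2d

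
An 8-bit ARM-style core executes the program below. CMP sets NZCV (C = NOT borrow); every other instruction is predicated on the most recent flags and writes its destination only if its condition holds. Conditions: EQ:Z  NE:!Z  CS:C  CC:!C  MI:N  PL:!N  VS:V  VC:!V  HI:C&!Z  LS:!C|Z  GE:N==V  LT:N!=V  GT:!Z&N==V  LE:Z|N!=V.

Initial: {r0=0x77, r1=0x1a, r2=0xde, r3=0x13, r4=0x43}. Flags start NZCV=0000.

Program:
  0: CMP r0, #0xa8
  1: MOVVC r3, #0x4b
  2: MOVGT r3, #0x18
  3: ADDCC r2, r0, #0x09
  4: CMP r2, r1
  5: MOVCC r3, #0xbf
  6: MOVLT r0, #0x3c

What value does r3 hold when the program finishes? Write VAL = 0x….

VAL = 0x18

[0] flags=1001 → (cmp)
[1] flags=1001 VC?F → skip
[2] flags=1001 GT?T → r3=0x18
[3] flags=1001 CC?T → r2=0x80
[4] flags=0011 → (cmp)
[5] flags=0011 CC?F → skip
[6] flags=0011 LT?T → r0=0x3c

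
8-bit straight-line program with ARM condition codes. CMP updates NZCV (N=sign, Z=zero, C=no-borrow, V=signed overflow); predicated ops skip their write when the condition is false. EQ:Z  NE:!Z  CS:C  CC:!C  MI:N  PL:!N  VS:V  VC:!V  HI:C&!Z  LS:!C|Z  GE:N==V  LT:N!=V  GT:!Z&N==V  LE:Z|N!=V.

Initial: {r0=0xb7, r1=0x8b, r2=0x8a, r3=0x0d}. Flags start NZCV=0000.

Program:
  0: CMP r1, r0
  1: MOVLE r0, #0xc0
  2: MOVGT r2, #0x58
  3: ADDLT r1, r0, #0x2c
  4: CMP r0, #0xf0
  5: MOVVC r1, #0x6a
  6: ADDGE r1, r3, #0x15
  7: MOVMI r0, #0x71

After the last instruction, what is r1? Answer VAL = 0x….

VAL = 0x6a

0: ✓ CMP  NZCV=1000
1: ✓ MOVLE  r0←0xc0
2: · MOVGT
3: ✓ ADDLT  r1←0xec
4: ✓ CMP  NZCV=1000
5: ✓ MOVVC  r1←0x6a
6: · ADDGE
7: ✓ MOVMI  r0←0x71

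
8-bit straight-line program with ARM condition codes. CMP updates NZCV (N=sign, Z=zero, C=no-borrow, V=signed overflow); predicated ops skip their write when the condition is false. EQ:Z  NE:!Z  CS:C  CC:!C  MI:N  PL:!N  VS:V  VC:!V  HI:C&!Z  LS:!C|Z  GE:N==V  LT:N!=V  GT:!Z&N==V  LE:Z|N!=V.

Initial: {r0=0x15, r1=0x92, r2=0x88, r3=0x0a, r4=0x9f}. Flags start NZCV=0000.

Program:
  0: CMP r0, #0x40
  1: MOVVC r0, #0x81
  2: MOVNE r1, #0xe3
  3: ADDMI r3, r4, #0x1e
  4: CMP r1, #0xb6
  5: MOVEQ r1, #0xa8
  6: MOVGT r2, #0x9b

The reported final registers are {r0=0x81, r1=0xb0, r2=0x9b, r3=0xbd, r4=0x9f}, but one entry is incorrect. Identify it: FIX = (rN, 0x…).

FIX = (r1, 0xe3)

0: ✓ CMP  NZCV=1000
1: ✓ MOVVC  r0←0x81
2: ✓ MOVNE  r1←0xe3
3: ✓ ADDMI  r3←0xbd
4: ✓ CMP  NZCV=0010
5: · MOVEQ
6: ✓ MOVGT  r2←0x9b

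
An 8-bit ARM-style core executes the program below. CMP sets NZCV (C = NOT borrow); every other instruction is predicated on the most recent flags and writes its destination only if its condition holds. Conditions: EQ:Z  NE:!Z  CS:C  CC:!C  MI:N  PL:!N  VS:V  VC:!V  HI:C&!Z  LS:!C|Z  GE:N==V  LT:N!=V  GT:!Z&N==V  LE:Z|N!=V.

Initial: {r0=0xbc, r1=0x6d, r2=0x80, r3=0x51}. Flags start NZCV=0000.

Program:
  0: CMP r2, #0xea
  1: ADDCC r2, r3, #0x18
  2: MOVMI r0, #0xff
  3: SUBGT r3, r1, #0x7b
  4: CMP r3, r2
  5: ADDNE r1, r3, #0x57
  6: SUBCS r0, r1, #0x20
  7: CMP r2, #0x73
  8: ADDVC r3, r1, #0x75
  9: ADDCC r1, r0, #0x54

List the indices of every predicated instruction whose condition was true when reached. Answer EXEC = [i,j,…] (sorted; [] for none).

[0] flags=1000 → (cmp)
[1] flags=1000 CC?T → r2=0x69
[2] flags=1000 MI?T → r0=0xff
[3] flags=1000 GT?F → skip
[4] flags=1000 → (cmp)
[5] flags=1000 NE?T → r1=0xa8
[6] flags=1000 CS?F → skip
[7] flags=1000 → (cmp)
[8] flags=1000 VC?T → r3=0x1d
[9] flags=1000 CC?T → r1=0x53

EXEC = [1,2,5,8,9]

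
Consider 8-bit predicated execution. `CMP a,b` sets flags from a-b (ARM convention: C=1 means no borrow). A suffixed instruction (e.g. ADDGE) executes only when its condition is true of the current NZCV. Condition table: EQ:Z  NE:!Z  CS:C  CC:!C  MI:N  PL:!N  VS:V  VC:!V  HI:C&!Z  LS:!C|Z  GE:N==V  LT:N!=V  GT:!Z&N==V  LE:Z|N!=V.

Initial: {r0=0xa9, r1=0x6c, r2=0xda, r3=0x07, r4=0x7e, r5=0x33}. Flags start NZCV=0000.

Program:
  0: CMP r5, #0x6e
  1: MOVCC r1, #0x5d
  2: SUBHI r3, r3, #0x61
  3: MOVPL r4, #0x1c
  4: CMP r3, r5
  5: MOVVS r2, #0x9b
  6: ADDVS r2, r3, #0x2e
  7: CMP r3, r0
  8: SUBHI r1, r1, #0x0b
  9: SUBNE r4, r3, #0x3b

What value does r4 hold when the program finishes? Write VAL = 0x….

0: ✓ CMP  NZCV=1000
1: ✓ MOVCC  r1←0x5d
2: · SUBHI
3: · MOVPL
4: ✓ CMP  NZCV=1000
5: · MOVVS
6: · ADDVS
7: ✓ CMP  NZCV=0000
8: · SUBHI
9: ✓ SUBNE  r4←0xcc

VAL = 0xcc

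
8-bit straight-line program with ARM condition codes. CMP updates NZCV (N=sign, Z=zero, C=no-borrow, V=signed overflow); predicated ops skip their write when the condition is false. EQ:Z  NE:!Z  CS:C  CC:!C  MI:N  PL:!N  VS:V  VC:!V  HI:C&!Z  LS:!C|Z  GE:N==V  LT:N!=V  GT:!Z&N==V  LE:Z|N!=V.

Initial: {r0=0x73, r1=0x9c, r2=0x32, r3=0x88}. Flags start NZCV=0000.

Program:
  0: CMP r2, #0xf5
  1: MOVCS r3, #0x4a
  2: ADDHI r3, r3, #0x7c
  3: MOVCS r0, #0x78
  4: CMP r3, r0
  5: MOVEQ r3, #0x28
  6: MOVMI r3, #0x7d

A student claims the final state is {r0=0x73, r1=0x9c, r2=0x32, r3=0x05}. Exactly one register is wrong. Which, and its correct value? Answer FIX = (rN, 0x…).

FIX = (r3, 0x88)

[0] flags=0000 → (cmp)
[1] flags=0000 CS?F → skip
[2] flags=0000 HI?F → skip
[3] flags=0000 CS?F → skip
[4] flags=0011 → (cmp)
[5] flags=0011 EQ?F → skip
[6] flags=0011 MI?F → skip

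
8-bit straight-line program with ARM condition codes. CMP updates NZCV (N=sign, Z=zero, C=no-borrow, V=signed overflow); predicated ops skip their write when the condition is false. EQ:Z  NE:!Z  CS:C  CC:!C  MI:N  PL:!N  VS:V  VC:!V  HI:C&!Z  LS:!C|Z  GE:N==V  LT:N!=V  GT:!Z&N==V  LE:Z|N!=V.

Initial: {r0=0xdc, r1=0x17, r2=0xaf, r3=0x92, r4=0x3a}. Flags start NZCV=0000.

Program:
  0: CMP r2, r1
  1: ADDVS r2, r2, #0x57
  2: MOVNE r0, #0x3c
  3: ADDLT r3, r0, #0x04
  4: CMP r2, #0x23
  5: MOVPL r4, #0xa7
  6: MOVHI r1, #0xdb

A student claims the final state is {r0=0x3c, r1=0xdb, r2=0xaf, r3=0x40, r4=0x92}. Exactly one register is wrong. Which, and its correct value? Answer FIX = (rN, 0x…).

FIX = (r4, 0x3a)

0: ✓ CMP  NZCV=1010
1: · ADDVS
2: ✓ MOVNE  r0←0x3c
3: ✓ ADDLT  r3←0x40
4: ✓ CMP  NZCV=1010
5: · MOVPL
6: ✓ MOVHI  r1←0xdb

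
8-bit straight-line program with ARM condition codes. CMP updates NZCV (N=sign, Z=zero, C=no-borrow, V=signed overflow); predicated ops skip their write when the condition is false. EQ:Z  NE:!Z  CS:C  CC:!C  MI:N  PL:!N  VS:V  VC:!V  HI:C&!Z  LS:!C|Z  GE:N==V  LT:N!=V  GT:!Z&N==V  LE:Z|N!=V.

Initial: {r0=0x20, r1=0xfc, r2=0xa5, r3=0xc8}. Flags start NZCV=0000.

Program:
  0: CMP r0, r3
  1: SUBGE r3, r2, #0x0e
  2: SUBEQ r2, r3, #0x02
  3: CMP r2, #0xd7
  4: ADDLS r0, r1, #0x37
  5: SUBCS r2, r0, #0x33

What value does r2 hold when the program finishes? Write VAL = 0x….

VAL = 0xa5

[0] flags=0000 → (cmp)
[1] flags=0000 GE?T → r3=0x97
[2] flags=0000 EQ?F → skip
[3] flags=1000 → (cmp)
[4] flags=1000 LS?T → r0=0x33
[5] flags=1000 CS?F → skip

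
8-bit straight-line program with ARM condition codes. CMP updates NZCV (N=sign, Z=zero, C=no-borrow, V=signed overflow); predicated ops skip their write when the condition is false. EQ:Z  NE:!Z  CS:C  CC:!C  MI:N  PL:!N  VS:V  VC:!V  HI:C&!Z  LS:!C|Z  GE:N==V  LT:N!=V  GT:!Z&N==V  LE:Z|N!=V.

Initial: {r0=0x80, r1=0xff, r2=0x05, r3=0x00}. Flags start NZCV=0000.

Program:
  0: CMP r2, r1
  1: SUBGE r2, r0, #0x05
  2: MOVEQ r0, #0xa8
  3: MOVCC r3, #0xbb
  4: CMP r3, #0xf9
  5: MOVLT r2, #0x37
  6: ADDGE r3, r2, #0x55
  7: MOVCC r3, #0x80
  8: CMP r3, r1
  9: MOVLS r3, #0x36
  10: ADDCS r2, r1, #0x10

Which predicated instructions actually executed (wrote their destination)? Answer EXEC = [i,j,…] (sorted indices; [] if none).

[0] flags=0000 → (cmp)
[1] flags=0000 GE?T → r2=0x7b
[2] flags=0000 EQ?F → skip
[3] flags=0000 CC?T → r3=0xbb
[4] flags=1000 → (cmp)
[5] flags=1000 LT?T → r2=0x37
[6] flags=1000 GE?F → skip
[7] flags=1000 CC?T → r3=0x80
[8] flags=1000 → (cmp)
[9] flags=1000 LS?T → r3=0x36
[10] flags=1000 CS?F → skip

EXEC = [1,3,5,7,9]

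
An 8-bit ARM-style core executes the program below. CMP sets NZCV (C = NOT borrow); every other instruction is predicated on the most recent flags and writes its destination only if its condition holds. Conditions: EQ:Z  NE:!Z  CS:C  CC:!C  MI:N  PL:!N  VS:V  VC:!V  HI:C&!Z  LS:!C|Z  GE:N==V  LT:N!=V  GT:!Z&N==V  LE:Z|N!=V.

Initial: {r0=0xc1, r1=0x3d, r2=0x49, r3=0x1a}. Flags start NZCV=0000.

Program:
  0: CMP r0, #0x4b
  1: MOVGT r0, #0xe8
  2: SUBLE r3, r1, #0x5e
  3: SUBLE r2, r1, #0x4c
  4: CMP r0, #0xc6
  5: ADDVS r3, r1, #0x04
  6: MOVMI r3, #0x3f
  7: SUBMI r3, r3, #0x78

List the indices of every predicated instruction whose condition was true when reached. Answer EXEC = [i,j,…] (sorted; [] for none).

EXEC = [2,3,6,7]

0: ✓ CMP  NZCV=0011
1: · MOVGT
2: ✓ SUBLE  r3←0xdf
3: ✓ SUBLE  r2←0xf1
4: ✓ CMP  NZCV=1000
5: · ADDVS
6: ✓ MOVMI  r3←0x3f
7: ✓ SUBMI  r3←0xc7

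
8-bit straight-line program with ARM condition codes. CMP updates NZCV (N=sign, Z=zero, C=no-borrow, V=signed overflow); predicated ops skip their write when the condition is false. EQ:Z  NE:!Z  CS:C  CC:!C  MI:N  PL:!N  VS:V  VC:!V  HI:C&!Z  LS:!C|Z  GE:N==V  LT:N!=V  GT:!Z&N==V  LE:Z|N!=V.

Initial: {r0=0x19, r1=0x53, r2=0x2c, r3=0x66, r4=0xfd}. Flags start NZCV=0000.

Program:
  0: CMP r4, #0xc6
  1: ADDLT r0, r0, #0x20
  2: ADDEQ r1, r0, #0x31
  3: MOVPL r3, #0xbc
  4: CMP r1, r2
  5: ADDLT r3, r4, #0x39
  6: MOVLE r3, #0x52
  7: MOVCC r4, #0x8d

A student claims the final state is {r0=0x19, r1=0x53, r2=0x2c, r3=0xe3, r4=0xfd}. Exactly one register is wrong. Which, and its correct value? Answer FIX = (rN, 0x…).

FIX = (r3, 0xbc)

0: ✓ CMP  NZCV=0010
1: · ADDLT
2: · ADDEQ
3: ✓ MOVPL  r3←0xbc
4: ✓ CMP  NZCV=0010
5: · ADDLT
6: · MOVLE
7: · MOVCC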